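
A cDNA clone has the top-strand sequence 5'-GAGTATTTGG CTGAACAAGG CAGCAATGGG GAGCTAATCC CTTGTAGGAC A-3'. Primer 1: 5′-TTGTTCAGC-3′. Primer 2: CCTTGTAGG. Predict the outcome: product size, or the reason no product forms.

No product — the primers' 3' ends point away from each other.

Primer 1 (TTGTTCAGC) has reverse complement GCTGAACAA, which matches the top strand at positions 10–18; primer 1 anneals to the top strand there with its 3' end pointing upstream toward position 10.
Primer 2 (CCTTGTAGG) matches the top strand directly at positions 40–48; it anneals to the bottom strand with its 3' end pointing downstream toward position 48.
The 3' ends diverge (primer 1 extends toward position 1, primer 2 toward position 51), so the primers never converge on a shared product.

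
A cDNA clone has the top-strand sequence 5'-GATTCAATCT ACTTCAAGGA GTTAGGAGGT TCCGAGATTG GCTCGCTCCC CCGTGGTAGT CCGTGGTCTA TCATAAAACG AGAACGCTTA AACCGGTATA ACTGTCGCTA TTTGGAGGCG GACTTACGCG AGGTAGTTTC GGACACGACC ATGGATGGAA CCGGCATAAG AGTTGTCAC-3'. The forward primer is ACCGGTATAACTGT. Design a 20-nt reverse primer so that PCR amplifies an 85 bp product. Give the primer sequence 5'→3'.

The forward primer binds at positions 92–105, so an 85 bp product ends at position 92 + 85 − 1 = 176.
The reverse primer anneals to the top strand over positions 157–176, i.e. to GGAACCGGCATAAGAGTTGT.
Its sequence written 5'→3' is the reverse complement: ACAACTCTTATGCCGGTTCC.

5'-ACAACTCTTATGCCGGTTCC-3'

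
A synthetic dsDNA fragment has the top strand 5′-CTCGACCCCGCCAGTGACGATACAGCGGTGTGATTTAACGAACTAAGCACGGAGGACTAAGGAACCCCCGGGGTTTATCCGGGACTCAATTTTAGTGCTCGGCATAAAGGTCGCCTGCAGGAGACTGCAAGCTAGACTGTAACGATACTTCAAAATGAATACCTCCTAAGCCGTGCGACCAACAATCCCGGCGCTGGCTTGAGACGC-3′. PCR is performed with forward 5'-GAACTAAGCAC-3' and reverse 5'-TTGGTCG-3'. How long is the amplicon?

Scanning the template, GAACTAAGCAC occurs at positions 40–50; this primer anneals to the bottom strand there with its 3' end pointing downstream.
Taking the reverse complement of TTGGTCG gives CGACCAA, found at positions 176–182 on the template; the primer anneals here to the top strand with its 3' end pointing upstream.
The product runs from position 40 to position 182, so its length is 182 − 40 + 1 = 143 bp.

143 bp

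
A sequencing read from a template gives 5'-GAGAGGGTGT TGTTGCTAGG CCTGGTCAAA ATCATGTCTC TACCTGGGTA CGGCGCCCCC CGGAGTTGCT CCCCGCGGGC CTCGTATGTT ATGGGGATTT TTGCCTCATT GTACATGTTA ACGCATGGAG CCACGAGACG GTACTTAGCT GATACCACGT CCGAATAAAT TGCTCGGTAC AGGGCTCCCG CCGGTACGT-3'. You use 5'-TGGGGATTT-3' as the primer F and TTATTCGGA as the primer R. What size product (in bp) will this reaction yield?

77 bp

Forward primer TGGGGATTT is found on the top strand at positions 92–100.
Taking the reverse complement of TTATTCGGA gives TCCGAATAA, found at positions 160–168 on the template; the primer anneals here to the top strand with its 3' end pointing upstream.
Amplicon spans positions 92–168: 77 bp.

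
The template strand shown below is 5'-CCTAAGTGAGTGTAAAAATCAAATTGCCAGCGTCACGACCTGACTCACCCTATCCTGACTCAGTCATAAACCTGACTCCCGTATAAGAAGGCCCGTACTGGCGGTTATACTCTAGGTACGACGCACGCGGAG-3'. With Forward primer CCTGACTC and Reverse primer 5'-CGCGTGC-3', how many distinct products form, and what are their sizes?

Three products: 91 bp, 76 bp, 59 bp

The forward primer CCTGACTC matches the top strand at positions 39–46, 54–61, 71–78.
The reverse primer's reverse complement is GCACGCG, matching at positions 123–129.
Each forward site pairs with the reverse site to give a product ending at position 129: sizes 91, 76, 59 bp.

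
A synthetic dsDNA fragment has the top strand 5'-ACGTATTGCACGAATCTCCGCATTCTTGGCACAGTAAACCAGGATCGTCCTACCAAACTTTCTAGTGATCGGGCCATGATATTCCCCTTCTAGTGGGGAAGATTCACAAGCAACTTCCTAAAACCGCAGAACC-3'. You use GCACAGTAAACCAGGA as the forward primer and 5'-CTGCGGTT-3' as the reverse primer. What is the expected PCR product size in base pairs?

The forward primer matches the template at positions 29–44.
Taking the reverse complement of CTGCGGTT gives AACCGCAG, found at positions 122–129 on the template; the primer anneals here to the top strand with its 3' end pointing upstream.
The product runs from position 29 to position 129, so its length is 129 − 29 + 1 = 101 bp.

101 bp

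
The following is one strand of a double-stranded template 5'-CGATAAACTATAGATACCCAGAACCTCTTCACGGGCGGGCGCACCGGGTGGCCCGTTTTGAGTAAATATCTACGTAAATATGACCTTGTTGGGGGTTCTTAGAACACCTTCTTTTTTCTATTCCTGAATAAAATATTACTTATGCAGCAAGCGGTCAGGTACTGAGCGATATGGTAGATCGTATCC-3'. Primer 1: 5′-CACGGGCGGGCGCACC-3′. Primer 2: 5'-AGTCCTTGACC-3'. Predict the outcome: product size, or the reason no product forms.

Primer 2 (AGTCCTTGACC) does not match the top strand, and its reverse complement GGTCAAGGACT does not match either.
With no annealing site for primer 2, no amplification occurs.

No product — primer 2 has no binding site in the template.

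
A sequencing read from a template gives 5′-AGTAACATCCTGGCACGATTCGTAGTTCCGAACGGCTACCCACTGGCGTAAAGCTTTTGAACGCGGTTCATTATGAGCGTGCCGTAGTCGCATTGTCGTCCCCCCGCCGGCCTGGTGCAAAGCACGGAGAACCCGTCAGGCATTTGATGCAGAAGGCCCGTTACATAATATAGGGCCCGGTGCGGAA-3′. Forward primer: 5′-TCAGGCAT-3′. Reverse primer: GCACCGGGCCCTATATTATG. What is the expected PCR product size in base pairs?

48 bp

Scanning the template, TCAGGCAT occurs at positions 136–143; this primer anneals to the bottom strand there with its 3' end pointing downstream.
The reverse primer's reverse complement is CATAATATAGGGCCCGGTGC, which matches the template at positions 164–183.
Product length = (reverse-primer end) − (forward-primer start) + 1 = 183 − 136 + 1 = 48 bp.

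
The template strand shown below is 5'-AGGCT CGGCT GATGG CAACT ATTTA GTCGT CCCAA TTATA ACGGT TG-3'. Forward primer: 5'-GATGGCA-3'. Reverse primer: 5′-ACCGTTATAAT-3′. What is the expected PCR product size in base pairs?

35 bp

Forward primer GATGGCA is found on the top strand at positions 11–17.
The reverse primer's reverse complement is ATTATAACGGT, which matches the template at positions 35–45.
Product length = (reverse-primer end) − (forward-primer start) + 1 = 45 − 11 + 1 = 35 bp.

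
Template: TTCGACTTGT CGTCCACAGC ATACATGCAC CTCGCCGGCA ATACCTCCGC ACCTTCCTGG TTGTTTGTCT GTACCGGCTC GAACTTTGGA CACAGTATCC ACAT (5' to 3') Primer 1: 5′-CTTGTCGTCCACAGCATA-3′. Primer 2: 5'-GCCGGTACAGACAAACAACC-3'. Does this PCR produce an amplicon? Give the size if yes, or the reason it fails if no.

Primer 1 (CTTGTCGTCCACAGCATA) matches the top strand at positions 6–23; it acts as a forward primer.
Primer 2's reverse complement is GGTTGTTTGTCTGTACCGGC, matching the top strand at positions 59–78; it acts as a reverse primer.
The 3' ends face each other across positions 6–78, giving a 73 bp product.

Yes — a 73 bp product.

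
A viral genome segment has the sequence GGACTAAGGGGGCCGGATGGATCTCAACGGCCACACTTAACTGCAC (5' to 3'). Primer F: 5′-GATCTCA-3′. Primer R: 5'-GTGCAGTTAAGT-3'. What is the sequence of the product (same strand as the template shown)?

Scanning the template, GATCTCA occurs at positions 20–26; this primer anneals to the bottom strand there with its 3' end pointing downstream.
The reverse primer's reverse complement is ACTTAACTGCAC, which matches the template at positions 35–46.
The product is the template from position 20 through 46 (27 bp).

5'-GATCTCAACGGCCACACTTAACTGCAC-3'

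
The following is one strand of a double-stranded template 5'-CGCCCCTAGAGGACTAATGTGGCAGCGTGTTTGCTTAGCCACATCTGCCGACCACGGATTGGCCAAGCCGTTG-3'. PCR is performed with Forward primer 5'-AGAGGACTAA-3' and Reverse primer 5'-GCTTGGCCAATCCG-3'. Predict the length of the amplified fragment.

61 bp

Forward primer AGAGGACTAA is found on the top strand at positions 8–17.
The reverse primer's reverse complement is CGGATTGGCCAAGC, which matches the template at positions 55–68.
The product runs from position 8 to position 68, so its length is 68 − 8 + 1 = 61 bp.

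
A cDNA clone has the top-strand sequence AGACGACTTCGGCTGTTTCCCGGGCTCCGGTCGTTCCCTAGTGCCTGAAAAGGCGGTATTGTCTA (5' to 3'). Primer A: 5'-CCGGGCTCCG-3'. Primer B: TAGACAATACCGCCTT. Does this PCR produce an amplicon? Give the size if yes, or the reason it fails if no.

Yes — a 46 bp product.

Primer A (CCGGGCTCCG) matches the top strand at positions 20–29; it acts as a forward primer.
Primer B's reverse complement is AAGGCGGTATTGTCTA, matching the top strand at positions 50–65; it acts as a reverse primer.
The 3' ends face each other across positions 20–65, giving a 46 bp product.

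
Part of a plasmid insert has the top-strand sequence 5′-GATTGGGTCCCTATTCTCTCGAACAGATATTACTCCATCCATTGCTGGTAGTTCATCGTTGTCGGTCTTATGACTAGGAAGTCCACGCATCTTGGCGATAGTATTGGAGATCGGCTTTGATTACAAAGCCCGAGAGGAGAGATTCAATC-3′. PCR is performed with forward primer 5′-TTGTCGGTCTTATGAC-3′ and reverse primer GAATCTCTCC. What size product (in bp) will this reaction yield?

87 bp

The forward primer matches the template at positions 59–74.
Taking the reverse complement of GAATCTCTCC gives GGAGAGATTC, found at positions 136–145 on the template; the primer anneals here to the top strand with its 3' end pointing upstream.
Amplicon spans positions 59–145: 87 bp.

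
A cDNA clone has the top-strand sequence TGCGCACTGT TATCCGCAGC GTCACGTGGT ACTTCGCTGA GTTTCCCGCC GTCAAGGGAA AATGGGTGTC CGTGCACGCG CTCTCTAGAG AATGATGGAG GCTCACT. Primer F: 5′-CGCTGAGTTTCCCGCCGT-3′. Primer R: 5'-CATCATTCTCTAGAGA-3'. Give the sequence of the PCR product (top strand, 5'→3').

Scanning the template, CGCTGAGTTTCCCGCCGT occurs at positions 35–52; this primer anneals to the bottom strand there with its 3' end pointing downstream.
Taking the reverse complement of CATCATTCTCTAGAGA gives TCTCTAGAGAATGATG, found at positions 82–97 on the template; the primer anneals here to the top strand with its 3' end pointing upstream.
The product is the template from position 35 through 97 (63 bp).

5'-CGCTGAGTTTCCCGCCGTCAAGGGAAAATGGGTGTCCGTGCACGCGCTCTCTAGAGAATGATG-3'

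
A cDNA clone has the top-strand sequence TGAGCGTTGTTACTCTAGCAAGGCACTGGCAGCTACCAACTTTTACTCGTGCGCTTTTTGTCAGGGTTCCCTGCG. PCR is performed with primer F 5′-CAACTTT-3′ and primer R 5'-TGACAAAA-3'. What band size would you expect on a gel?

27 bp

Forward primer CAACTTT is found on the top strand at positions 37–43.
Taking the reverse complement of TGACAAAA gives TTTTGTCA, found at positions 56–63 on the template; the primer anneals here to the top strand with its 3' end pointing upstream.
The product runs from position 37 to position 63, so its length is 63 − 37 + 1 = 27 bp.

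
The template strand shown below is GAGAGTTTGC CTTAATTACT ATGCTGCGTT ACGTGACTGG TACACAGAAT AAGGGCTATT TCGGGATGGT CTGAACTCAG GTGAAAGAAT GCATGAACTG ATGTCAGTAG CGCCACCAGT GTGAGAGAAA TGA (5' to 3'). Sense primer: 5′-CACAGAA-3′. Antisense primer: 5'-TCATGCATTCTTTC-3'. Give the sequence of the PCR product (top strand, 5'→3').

Scanning the template, CACAGAA occurs at positions 43–49; this primer anneals to the bottom strand there with its 3' end pointing downstream.
The reverse primer's reverse complement is GAAAGAATGCATGA, which matches the template at positions 83–96.
The product is the template from position 43 through 96 (54 bp).

5'-CACAGAATAAGGGCTATTTCGGGATGGTCTGAACTCAGGTGAAAGAATGCATGA-3'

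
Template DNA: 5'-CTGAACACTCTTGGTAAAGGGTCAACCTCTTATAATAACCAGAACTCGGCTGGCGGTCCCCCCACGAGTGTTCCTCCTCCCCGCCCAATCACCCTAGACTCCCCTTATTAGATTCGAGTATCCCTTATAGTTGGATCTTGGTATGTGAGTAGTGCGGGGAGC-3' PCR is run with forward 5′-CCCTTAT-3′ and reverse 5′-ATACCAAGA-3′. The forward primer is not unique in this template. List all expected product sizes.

43 bp, 23 bp

The forward primer CCCTTAT matches the top strand at positions 102–108, 122–128.
The reverse primer's reverse complement is TCTTGGTAT, matching at positions 136–144.
Each forward site pairs with the reverse site to give a product ending at position 144: sizes 43, 23 bp.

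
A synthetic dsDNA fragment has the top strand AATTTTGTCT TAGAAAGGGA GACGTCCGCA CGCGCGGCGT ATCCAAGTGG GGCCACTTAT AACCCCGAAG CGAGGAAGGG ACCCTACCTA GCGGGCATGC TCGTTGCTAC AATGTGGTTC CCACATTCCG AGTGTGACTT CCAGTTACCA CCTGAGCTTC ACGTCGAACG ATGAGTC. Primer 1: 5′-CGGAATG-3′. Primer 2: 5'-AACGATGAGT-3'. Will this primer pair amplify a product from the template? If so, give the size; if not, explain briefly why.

No product — the primers' 3' ends point away from each other.

Primer 1 (CGGAATG) has reverse complement CATTCCG, which matches the top strand at positions 124–130; primer 1 anneals to the top strand there with its 3' end pointing upstream toward position 124.
Primer 2 (AACGATGAGT) matches the top strand directly at positions 167–176; it anneals to the bottom strand with its 3' end pointing downstream toward position 176.
The 3' ends diverge (primer 1 extends toward position 1, primer 2 toward position 177), so the primers never converge on a shared product.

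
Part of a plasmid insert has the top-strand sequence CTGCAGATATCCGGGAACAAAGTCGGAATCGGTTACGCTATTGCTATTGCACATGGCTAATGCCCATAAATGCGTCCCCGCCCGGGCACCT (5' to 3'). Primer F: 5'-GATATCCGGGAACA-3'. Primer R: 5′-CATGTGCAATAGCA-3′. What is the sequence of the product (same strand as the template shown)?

Scanning the template, GATATCCGGGAACA occurs at positions 6–19; this primer anneals to the bottom strand there with its 3' end pointing downstream.
Reverse complement of the reverse primer: TGCTATTGCACATG. This occurs on the top strand at positions 42–55.
The product is the template from position 6 through 55 (50 bp).

5'-GATATCCGGGAACAAAGTCGGAATCGGTTACGCTATTGCTATTGCACATG-3'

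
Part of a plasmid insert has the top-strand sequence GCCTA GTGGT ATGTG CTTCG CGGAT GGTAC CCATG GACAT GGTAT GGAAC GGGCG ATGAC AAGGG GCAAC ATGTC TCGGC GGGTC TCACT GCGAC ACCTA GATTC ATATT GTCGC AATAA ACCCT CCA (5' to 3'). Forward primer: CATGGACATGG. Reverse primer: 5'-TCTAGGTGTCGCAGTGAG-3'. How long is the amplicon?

The forward primer matches the template at positions 32–42.
Taking the reverse complement of TCTAGGTGTCGCAGTGAG gives CTCACTGCGACACCTAGA, found at positions 85–102 on the template; the primer anneals here to the top strand with its 3' end pointing upstream.
Product length = (reverse-primer end) − (forward-primer start) + 1 = 102 − 32 + 1 = 71 bp.

71 bp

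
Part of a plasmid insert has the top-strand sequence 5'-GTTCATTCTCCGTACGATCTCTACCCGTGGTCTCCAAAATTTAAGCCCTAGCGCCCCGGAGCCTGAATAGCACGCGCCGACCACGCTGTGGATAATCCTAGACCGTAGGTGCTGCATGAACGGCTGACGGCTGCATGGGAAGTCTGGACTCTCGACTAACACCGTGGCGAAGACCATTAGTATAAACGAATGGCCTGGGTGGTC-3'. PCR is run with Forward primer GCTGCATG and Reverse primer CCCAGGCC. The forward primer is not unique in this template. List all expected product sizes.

The forward primer GCTGCATG matches the top strand at positions 111–118, 130–137.
The reverse primer's reverse complement is GGCCTGGG, matching at positions 192–199.
Each forward site pairs with the reverse site to give a product ending at position 199: sizes 89, 70 bp.

89 bp, 70 bp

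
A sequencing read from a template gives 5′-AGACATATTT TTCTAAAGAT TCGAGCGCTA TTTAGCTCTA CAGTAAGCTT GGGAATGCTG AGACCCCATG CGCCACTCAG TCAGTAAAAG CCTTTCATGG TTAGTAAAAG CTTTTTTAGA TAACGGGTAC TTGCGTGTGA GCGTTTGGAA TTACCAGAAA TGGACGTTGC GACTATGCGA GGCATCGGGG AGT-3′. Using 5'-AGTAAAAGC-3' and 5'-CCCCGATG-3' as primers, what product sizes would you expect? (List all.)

The forward primer AGTAAAAGC matches the top strand at positions 83–91, 103–111.
The reverse primer's reverse complement is CATCGGGG, matching at positions 183–190.
Each forward site pairs with the reverse site to give a product ending at position 190: sizes 108, 88 bp.

108 bp, 88 bp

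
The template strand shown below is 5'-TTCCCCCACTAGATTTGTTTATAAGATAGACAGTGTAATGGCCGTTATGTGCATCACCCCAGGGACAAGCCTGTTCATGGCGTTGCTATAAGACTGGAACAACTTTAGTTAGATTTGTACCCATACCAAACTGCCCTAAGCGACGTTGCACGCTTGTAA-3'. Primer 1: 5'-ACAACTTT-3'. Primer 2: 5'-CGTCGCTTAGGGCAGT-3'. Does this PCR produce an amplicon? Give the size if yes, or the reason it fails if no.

Yes — a 47 bp product.

Primer 1 (ACAACTTT) matches the top strand at positions 99–106; it acts as a forward primer.
Primer 2's reverse complement is ACTGCCCTAAGCGACG, matching the top strand at positions 130–145; it acts as a reverse primer.
The 3' ends face each other across positions 99–145, giving a 47 bp product.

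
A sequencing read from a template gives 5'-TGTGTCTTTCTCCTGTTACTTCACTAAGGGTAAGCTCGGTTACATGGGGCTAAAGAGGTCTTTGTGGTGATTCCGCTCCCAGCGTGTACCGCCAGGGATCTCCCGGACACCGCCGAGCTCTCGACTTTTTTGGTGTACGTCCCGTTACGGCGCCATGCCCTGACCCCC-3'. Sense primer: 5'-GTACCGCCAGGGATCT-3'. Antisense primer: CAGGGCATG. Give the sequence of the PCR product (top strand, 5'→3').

5'-GTACCGCCAGGGATCTCCCGGACACCGCCGAGCTCTCGACTTTTTTGGTGTACGTCCCGTTACGGCGCCATGCCCTG-3'

Scanning the template, GTACCGCCAGGGATCT occurs at positions 86–101; this primer anneals to the bottom strand there with its 3' end pointing downstream.
The reverse primer's reverse complement is CATGCCCTG, which matches the template at positions 154–162.
The product is the template from position 86 through 162 (77 bp).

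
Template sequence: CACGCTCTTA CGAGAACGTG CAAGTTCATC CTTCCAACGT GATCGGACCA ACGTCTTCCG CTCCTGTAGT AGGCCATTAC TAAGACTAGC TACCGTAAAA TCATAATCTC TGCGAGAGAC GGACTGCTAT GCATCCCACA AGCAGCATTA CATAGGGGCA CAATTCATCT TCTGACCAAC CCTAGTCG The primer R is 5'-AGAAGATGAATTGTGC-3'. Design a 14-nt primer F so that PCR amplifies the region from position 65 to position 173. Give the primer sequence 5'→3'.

5'-TGTAGTAGGCCATT-3'

The reverse primer's reverse complement GCACAATTCATCTTCT matches the template at positions 158–173; the product starts at position 65.
The forward primer is identical to the top strand over positions 65–78: TGTAGTAGGCCATT.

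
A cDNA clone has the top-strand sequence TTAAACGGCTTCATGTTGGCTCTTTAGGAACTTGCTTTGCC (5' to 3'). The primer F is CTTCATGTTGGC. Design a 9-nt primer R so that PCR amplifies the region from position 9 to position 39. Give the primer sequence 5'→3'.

The product's 3' end on the top strand is position 39.
The reverse primer anneals to the top strand over positions 31–39, i.e. to CTTGCTTTG.
Its sequence written 5'→3' is the reverse complement: CAAAGCAAG.

5'-CAAAGCAAG-3'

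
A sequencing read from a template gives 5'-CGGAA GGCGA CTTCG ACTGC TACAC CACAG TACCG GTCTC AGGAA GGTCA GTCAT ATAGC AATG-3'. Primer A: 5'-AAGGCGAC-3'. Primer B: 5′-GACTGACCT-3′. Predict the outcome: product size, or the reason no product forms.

Yes — a 50 bp product.

Primer A (AAGGCGAC) matches the top strand at positions 4–11; it acts as a forward primer.
Primer B's reverse complement is AGGTCAGTC, matching the top strand at positions 45–53; it acts as a reverse primer.
The 3' ends face each other across positions 4–53, giving a 50 bp product.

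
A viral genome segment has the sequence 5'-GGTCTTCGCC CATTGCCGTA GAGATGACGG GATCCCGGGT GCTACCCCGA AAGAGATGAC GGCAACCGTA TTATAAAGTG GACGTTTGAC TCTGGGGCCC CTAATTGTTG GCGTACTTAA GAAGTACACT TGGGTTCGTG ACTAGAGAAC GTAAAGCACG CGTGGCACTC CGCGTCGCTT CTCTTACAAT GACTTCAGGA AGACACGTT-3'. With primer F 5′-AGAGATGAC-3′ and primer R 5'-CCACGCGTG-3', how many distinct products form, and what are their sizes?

The forward primer AGAGATGAC matches the top strand at positions 20–28, 52–60.
The reverse primer's reverse complement is CACGCGTGG, matching at positions 157–165.
Each forward site pairs with the reverse site to give a product ending at position 165: sizes 146, 114 bp.

Two products: 146 bp, 114 bp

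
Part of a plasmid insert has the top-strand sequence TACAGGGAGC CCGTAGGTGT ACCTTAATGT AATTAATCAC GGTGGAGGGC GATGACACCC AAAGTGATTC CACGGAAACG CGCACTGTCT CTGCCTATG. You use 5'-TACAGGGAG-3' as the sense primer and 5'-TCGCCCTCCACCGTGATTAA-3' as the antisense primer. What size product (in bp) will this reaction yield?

52 bp

The forward primer matches the template at positions 1–9.
Reverse complement of the reverse primer: TTAATCACGGTGGAGGGCGA. This occurs on the top strand at positions 33–52.
The product runs from position 1 to position 52, so its length is 52 − 1 + 1 = 52 bp.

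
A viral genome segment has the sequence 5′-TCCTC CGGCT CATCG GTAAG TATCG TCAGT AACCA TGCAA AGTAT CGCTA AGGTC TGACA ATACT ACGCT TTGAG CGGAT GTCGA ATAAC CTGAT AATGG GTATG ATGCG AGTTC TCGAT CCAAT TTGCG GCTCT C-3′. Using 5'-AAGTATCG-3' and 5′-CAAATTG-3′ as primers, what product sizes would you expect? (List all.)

The forward primer AAGTATCG matches the top strand at positions 18–25, 40–47.
The reverse primer's reverse complement is CAATTTG, matching at positions 122–128.
Each forward site pairs with the reverse site to give a product ending at position 128: sizes 111, 89 bp.

111 bp, 89 bp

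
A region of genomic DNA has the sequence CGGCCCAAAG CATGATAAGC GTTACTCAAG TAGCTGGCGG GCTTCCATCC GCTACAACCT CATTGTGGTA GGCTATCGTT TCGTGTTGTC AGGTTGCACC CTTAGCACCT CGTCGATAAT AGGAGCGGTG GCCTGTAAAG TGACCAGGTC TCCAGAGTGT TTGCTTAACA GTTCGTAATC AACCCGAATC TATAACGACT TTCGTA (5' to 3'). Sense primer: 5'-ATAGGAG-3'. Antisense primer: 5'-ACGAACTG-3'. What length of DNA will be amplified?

58 bp

The forward primer matches the template at positions 119–125.
The reverse primer's reverse complement is CAGTTCGT, which matches the template at positions 169–176.
The product runs from position 119 to position 176, so its length is 176 − 119 + 1 = 58 bp.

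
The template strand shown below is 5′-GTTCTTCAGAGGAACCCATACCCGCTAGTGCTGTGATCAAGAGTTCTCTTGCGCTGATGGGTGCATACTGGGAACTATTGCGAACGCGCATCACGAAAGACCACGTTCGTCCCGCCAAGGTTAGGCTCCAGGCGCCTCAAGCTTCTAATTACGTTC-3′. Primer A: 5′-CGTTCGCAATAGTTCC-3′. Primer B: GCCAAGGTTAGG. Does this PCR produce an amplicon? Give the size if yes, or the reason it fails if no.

Primer A (CGTTCGCAATAGTTCC) has reverse complement GGAACTATTGCGAACG, which matches the top strand at positions 71–86; primer A anneals to the top strand there with its 3' end pointing upstream toward position 71.
Primer B (GCCAAGGTTAGG) matches the top strand directly at positions 114–125; it anneals to the bottom strand with its 3' end pointing downstream toward position 125.
The 3' ends diverge (primer A extends toward position 1, primer B toward position 156), so the primers never converge on a shared product.

No product — the primers' 3' ends point away from each other.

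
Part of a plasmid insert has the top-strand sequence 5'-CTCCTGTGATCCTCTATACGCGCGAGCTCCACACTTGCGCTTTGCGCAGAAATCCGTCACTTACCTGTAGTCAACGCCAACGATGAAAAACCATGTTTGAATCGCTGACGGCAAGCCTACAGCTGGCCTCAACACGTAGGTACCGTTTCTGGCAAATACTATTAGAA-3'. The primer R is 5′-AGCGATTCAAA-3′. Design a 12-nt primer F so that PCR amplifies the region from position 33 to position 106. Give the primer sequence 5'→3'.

5'-ACTTGCGCTTTG-3'

The reverse primer's reverse complement TTTGAATCGCT matches the template at positions 96–106; the product starts at position 33.
The forward primer is identical to the top strand over positions 33–44: ACTTGCGCTTTG.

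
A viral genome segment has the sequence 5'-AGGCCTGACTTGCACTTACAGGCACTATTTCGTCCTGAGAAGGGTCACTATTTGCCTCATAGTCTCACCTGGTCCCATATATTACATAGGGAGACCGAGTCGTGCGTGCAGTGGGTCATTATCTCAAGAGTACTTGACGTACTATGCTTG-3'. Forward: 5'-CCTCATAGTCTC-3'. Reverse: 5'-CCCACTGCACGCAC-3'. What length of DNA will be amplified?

61 bp

The forward primer matches the template at positions 55–66.
Taking the reverse complement of CCCACTGCACGCAC gives GTGCGTGCAGTGGG, found at positions 102–115 on the template; the primer anneals here to the top strand with its 3' end pointing upstream.
Product length = (reverse-primer end) − (forward-primer start) + 1 = 115 − 55 + 1 = 61 bp.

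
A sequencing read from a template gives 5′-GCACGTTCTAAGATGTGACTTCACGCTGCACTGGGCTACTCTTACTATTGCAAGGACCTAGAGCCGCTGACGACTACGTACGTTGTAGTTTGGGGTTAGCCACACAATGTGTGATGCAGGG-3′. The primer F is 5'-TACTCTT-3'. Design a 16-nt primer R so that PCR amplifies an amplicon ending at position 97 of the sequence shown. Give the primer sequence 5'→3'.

The forward primer binds at positions 37–43; the product's 3' end on the top strand is position 97.
The reverse primer anneals to the top strand over positions 82–97, i.e. to GTTGTAGTTTGGGGTT.
Its sequence written 5'→3' is the reverse complement: AACCCCAAACTACAAC.

5'-AACCCCAAACTACAAC-3'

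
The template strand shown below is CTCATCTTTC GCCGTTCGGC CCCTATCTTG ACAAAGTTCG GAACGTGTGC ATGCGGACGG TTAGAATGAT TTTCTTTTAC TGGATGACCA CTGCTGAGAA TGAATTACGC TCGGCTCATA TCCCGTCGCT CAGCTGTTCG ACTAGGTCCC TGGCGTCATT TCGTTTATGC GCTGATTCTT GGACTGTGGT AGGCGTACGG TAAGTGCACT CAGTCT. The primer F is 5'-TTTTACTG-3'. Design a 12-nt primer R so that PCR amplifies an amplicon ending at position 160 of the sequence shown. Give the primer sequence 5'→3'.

The forward primer binds at positions 75–82; the product's 3' end on the top strand is position 160.
The reverse primer anneals to the top strand over positions 149–160, i.e. to CCTGGCGTCATT.
Its sequence written 5'→3' is the reverse complement: AATGACGCCAGG.

5'-AATGACGCCAGG-3'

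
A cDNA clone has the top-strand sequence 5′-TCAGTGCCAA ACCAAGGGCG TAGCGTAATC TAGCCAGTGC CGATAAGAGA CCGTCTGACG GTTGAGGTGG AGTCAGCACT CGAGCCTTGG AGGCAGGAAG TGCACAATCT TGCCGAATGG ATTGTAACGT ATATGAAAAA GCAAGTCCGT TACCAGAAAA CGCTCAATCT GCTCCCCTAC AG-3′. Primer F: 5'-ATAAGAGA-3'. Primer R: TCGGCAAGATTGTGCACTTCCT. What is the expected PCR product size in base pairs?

74 bp

The forward primer matches the template at positions 43–50.
Reverse complement of the reverse primer: AGGAAGTGCACAATCTTGCCGA. This occurs on the top strand at positions 95–116.
Amplicon spans positions 43–116: 74 bp.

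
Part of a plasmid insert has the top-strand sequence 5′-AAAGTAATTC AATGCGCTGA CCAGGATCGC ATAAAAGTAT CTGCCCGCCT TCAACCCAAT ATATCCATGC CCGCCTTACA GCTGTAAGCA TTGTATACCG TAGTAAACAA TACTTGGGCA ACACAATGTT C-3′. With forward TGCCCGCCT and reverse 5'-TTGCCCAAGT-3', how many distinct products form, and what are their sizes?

Two products: 80 bp, 54 bp

The forward primer TGCCCGCCT matches the top strand at positions 42–50, 68–76.
The reverse primer's reverse complement is ACTTGGGCAA, matching at positions 112–121.
Each forward site pairs with the reverse site to give a product ending at position 121: sizes 80, 54 bp.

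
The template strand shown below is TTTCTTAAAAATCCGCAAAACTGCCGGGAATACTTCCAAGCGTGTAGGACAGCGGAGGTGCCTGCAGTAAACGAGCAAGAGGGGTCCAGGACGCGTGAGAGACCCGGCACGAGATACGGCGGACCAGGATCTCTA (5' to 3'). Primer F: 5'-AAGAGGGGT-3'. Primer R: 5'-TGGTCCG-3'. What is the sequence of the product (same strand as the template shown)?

Scanning the template, AAGAGGGGT occurs at positions 77–85; this primer anneals to the bottom strand there with its 3' end pointing downstream.
The reverse primer's reverse complement is CGGACCA, which matches the template at positions 120–126.
The product is the template from position 77 through 126 (50 bp).

5'-AAGAGGGGTCCAGGACGCGTGAGAGACCCGGCACGAGATACGGCGGACCA-3'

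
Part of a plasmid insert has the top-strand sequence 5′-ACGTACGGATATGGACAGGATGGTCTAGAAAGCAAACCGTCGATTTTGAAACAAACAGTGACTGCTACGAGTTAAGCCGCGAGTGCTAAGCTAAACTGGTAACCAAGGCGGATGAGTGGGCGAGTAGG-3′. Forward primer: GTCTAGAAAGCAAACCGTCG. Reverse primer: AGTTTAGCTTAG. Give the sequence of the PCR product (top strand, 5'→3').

5'-GTCTAGAAAGCAAACCGTCGATTTTGAAACAAACAGTGACTGCTACGAGTTAAGCCGCGAGTGCTAAGCTAAACT-3'

Scanning the template, GTCTAGAAAGCAAACCGTCG occurs at positions 23–42; this primer anneals to the bottom strand there with its 3' end pointing downstream.
Reverse complement of the reverse primer: CTAAGCTAAACT. This occurs on the top strand at positions 86–97.
The product is the template from position 23 through 97 (75 bp).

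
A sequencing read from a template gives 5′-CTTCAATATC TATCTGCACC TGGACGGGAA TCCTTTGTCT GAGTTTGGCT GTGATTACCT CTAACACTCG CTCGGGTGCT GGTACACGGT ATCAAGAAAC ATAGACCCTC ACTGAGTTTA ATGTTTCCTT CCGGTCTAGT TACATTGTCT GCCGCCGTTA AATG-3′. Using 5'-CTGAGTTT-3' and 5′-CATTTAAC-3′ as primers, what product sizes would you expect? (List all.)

126 bp, 53 bp

The forward primer CTGAGTTT matches the top strand at positions 39–46, 112–119.
The reverse primer's reverse complement is GTTAAATG, matching at positions 157–164.
Each forward site pairs with the reverse site to give a product ending at position 164: sizes 126, 53 bp.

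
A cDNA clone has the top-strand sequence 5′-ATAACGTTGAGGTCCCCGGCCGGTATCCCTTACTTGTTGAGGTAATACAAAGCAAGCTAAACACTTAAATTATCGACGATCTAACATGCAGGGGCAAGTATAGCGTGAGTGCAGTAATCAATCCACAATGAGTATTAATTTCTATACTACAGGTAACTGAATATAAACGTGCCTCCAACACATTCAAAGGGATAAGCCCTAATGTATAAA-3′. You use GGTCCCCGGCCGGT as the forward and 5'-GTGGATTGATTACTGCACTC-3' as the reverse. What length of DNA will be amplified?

The forward primer matches the template at positions 11–24.
The reverse primer's reverse complement is GAGTGCAGTAATCAATCCAC, which matches the template at positions 107–126.
Amplicon spans positions 11–126: 116 bp.

116 bp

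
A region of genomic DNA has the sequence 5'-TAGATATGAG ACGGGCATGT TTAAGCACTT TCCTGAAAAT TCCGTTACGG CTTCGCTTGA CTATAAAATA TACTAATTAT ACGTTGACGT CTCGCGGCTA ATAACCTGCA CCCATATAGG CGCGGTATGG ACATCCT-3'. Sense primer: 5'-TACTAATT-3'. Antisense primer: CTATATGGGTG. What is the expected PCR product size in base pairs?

49 bp

Scanning the template, TACTAATT occurs at positions 71–78; this primer anneals to the bottom strand there with its 3' end pointing downstream.
Reverse complement of the reverse primer: CACCCATATAG. This occurs on the top strand at positions 109–119.
Amplicon spans positions 71–119: 49 bp.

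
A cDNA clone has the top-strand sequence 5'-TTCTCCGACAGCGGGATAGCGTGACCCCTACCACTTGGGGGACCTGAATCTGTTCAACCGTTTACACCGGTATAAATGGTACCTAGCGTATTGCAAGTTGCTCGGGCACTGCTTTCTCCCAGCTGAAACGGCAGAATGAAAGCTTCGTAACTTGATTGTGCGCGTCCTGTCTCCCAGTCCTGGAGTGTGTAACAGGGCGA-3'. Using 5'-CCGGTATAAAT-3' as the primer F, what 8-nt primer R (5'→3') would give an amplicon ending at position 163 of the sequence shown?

The forward primer binds at positions 67–77; the product's 3' end on the top strand is position 163.
The reverse primer anneals to the top strand over positions 156–163, i.e. to TTGTGCGC.
Its sequence written 5'→3' is the reverse complement: GCGCACAA.

5'-GCGCACAA-3'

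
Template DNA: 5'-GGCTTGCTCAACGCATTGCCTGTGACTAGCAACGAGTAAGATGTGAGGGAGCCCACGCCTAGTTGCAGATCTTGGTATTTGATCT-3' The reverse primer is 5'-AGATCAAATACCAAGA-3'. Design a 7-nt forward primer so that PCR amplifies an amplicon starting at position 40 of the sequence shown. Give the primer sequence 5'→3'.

5'-GATGTGA-3'

The reverse primer's reverse complement TCTTGGTATTTGATCT matches the template at positions 70–85; the product starts at position 40.
The forward primer is identical to the top strand over positions 40–46: GATGTGA.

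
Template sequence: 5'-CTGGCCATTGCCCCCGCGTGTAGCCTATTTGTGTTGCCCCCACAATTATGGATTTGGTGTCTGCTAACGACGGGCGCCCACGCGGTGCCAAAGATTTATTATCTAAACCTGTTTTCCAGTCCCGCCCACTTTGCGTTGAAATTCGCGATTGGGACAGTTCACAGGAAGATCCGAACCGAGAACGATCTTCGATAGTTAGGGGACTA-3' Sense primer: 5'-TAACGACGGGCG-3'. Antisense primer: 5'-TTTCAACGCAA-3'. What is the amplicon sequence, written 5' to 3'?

The forward primer matches the template at positions 65–76.
Taking the reverse complement of TTTCAACGCAA gives TTGCGTTGAAA, found at positions 131–141 on the template; the primer anneals here to the top strand with its 3' end pointing upstream.
The product is the template from position 65 through 141 (77 bp).

5'-TAACGACGGGCGCCCACGCGGTGCCAAAGATTTATTATCTAAACCTGTTTTCCAGTCCCGCCCACTTTGCGTTGAAA-3'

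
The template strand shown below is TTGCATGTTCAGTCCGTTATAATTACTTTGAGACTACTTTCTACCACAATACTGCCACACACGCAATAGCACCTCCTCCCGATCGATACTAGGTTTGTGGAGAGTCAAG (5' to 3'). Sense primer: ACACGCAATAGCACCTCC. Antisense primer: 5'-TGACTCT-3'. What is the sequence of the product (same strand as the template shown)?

The forward primer matches the template at positions 59–76.
Taking the reverse complement of TGACTCT gives AGAGTCA, found at positions 101–107 on the template; the primer anneals here to the top strand with its 3' end pointing upstream.
The product is the template from position 59 through 107 (49 bp).

5'-ACACGCAATAGCACCTCCTCCCGATCGATACTAGGTTTGTGGAGAGTCA-3'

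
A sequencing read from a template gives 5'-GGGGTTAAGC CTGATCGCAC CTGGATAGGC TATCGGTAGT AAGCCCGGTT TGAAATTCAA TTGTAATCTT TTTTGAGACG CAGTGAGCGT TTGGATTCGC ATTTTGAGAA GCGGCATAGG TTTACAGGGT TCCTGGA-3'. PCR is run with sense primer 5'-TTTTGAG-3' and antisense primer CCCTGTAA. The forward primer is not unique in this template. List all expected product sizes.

The forward primer TTTTGAG matches the top strand at positions 71–77, 102–108.
The reverse primer's reverse complement is TTACAGGG, matching at positions 122–129.
Each forward site pairs with the reverse site to give a product ending at position 129: sizes 59, 28 bp.

59 bp, 28 bp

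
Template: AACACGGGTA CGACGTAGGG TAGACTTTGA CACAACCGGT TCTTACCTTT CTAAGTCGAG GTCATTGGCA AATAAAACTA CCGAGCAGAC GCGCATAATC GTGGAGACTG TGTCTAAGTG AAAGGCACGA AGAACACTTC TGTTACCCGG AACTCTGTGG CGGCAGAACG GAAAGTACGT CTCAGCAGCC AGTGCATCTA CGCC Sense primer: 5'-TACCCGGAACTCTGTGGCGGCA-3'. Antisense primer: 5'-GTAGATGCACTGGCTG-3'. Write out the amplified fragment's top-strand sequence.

The forward primer matches the template at positions 144–165.
Taking the reverse complement of GTAGATGCACTGGCTG gives CAGCCAGTGCATCTAC, found at positions 186–201 on the template; the primer anneals here to the top strand with its 3' end pointing upstream.
The product is the template from position 144 through 201 (58 bp).

5'-TACCCGGAACTCTGTGGCGGCAGAACGGAAAGTACGTCTCAGCAGCCAGTGCATCTAC-3'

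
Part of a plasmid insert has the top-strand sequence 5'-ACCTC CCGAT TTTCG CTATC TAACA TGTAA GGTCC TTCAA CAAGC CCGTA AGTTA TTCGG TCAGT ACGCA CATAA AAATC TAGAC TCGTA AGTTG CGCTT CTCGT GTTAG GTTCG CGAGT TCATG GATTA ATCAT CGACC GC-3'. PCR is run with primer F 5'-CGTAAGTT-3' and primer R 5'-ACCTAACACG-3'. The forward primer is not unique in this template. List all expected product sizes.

The forward primer CGTAAGTT matches the top strand at positions 47–54, 87–94.
The reverse primer's reverse complement is CGTGTTAGGT, matching at positions 103–112.
Each forward site pairs with the reverse site to give a product ending at position 112: sizes 66, 26 bp.

66 bp, 26 bp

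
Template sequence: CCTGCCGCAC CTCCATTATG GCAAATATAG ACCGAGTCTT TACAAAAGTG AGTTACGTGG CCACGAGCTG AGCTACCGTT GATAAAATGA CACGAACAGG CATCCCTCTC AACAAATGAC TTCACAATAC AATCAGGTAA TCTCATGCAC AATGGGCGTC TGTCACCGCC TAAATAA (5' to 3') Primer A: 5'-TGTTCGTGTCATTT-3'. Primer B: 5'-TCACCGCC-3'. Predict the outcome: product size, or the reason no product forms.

Primer A (TGTTCGTGTCATTT) has reverse complement AAATGACACGAACA, which matches the top strand at positions 85–98; primer A anneals to the top strand there with its 3' end pointing upstream toward position 85.
Primer B (TCACCGCC) matches the top strand directly at positions 163–170; it anneals to the bottom strand with its 3' end pointing downstream toward position 170.
The 3' ends diverge (primer A extends toward position 1, primer B toward position 177), so the primers never converge on a shared product.

No product — the primers' 3' ends point away from each other.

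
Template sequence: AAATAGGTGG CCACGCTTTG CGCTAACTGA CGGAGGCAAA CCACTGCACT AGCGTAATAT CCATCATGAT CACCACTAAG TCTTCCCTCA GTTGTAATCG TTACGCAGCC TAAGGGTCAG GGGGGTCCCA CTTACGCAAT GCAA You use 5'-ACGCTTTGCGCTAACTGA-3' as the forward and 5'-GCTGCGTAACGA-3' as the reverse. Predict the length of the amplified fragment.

97 bp

Forward primer ACGCTTTGCGCTAACTGA is found on the top strand at positions 13–30.
Taking the reverse complement of GCTGCGTAACGA gives TCGTTACGCAGC, found at positions 98–109 on the template; the primer anneals here to the top strand with its 3' end pointing upstream.
The product runs from position 13 to position 109, so its length is 109 − 13 + 1 = 97 bp.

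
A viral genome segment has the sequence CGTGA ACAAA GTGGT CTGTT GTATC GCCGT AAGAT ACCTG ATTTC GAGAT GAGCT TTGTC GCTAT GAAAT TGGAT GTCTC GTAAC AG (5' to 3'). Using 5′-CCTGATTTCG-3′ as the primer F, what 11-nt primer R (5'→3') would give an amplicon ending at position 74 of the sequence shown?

5'-TCCAATTTCAT-3'

The forward primer binds at positions 37–46; the product's 3' end on the top strand is position 74.
The reverse primer anneals to the top strand over positions 64–74, i.e. to ATGAAATTGGA.
Its sequence written 5'→3' is the reverse complement: TCCAATTTCAT.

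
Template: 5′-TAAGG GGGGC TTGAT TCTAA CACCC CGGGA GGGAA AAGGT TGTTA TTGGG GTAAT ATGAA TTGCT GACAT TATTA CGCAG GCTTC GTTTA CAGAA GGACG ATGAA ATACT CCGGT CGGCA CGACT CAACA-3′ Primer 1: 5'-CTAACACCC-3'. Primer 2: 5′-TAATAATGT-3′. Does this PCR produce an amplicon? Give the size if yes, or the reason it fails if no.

Primer 1 (CTAACACCC) matches the top strand at positions 17–25; it acts as a forward primer.
Primer 2's reverse complement is ACATTATTA, matching the top strand at positions 67–75; it acts as a reverse primer.
The 3' ends face each other across positions 17–75, giving a 59 bp product.

Yes — a 59 bp product.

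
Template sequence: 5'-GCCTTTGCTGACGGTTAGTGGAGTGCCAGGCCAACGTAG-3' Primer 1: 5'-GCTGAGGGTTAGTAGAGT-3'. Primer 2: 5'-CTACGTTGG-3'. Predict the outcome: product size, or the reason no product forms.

Primer 1 (GCTGAGGGTTAGTAGAGT) does not match the top strand, and its reverse complement ACTCTACTAACCCTCAGC does not match either.
With no annealing site for primer 1, no amplification occurs.

No product — primer 1 has no binding site in the template.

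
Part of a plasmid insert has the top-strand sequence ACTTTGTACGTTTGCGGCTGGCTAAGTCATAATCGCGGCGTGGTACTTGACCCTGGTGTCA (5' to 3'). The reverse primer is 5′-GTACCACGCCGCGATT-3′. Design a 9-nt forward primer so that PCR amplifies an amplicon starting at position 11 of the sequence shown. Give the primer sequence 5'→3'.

5'-TTTGCGGCT-3'

The reverse primer's reverse complement AATCGCGGCGTGGTAC matches the template at positions 31–46; the product starts at position 11.
The forward primer is identical to the top strand over positions 11–19: TTTGCGGCT.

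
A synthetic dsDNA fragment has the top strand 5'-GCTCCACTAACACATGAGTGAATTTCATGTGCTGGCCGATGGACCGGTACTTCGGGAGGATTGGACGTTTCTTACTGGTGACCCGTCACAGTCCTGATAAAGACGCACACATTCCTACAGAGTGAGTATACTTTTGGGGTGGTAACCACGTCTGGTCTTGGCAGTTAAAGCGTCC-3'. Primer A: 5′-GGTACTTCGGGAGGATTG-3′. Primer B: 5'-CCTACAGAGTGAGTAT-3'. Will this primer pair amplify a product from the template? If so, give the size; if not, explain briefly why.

No product — both primers anneal to the same strand and extend in the same direction.

Primer A (GGTACTTCGGGAGGATTG) matches the top strand at positions 46–63 (3' end points downstream).
Primer B (CCTACAGAGTGAGTAT) also matches the top strand directly, at positions 114–129 — its reverse complement ATACTCACTCTGTAGG is not present.
Both primers anneal to the bottom strand with 3' ends pointing the same way, so neither can prime synthesis back toward the other.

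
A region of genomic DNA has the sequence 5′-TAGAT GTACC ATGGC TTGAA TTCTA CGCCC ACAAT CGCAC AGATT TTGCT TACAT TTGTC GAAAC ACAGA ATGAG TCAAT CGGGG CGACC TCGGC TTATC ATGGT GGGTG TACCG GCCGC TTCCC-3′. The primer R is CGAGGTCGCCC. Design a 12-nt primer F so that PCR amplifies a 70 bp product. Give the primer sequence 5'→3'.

The reverse primer's reverse complement GGGCGACCTCG matches the template at positions 83–93, so the product ends at position 93.
A 70 bp product then starts at position 93 − 70 + 1 = 24.
The forward primer is identical to the top strand there: TACGCCCACAAT.

5'-TACGCCCACAAT-3'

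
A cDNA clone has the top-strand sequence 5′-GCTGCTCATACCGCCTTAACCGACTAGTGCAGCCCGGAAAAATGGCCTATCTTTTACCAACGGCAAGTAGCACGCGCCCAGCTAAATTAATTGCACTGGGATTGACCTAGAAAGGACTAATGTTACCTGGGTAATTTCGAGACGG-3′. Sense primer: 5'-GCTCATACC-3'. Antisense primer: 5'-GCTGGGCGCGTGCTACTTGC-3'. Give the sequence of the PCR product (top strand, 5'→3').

5'-GCTCATACCGCCTTAACCGACTAGTGCAGCCCGGAAAAATGGCCTATCTTTTACCAACGGCAAGTAGCACGCGCCCAGC-3'

The forward primer matches the template at positions 4–12.
Taking the reverse complement of GCTGGGCGCGTGCTACTTGC gives GCAAGTAGCACGCGCCCAGC, found at positions 63–82 on the template; the primer anneals here to the top strand with its 3' end pointing upstream.
The product is the template from position 4 through 82 (79 bp).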